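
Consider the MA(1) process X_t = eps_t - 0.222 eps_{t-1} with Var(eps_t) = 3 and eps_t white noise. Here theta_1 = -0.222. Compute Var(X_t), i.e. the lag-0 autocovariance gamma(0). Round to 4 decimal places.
\gamma(0) = 3.1479

For an MA(q) process X_t = eps_t + sum_i theta_i eps_{t-i} with
Var(eps_t) = sigma^2, the variance is
  gamma(0) = sigma^2 * (1 + sum_i theta_i^2).
  sum_i theta_i^2 = (-0.222)^2 = 0.049284.
  gamma(0) = 3 * (1 + 0.049284) = 3 * 1.049284 = 3.147852, which rounds to 3.1479.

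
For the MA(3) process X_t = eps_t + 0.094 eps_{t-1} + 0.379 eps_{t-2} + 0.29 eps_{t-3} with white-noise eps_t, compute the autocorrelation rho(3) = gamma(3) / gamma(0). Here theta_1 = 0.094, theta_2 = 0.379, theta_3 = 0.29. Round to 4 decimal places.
\rho(3) = 0.2345

For an MA(q) process with theta_0 = 1, the autocovariance is
  gamma(k) = sigma^2 * sum_{i=0..q-k} theta_i * theta_{i+k},
and rho(k) = gamma(k) / gamma(0). Sigma^2 cancels.
  numerator   = (1)*(0.29) = 0.29.
  denominator = (1)^2 + (0.094)^2 + (0.379)^2 + (0.29)^2 = 1.236577.
  rho(3) = 0.29 / 1.236577 = 0.2345.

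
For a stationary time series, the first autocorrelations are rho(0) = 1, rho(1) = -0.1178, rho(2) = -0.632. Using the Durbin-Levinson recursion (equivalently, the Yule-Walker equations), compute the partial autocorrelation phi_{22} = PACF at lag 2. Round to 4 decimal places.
\phi_{22} = -0.6550

The PACF at lag k is phi_{kk}, the last component of the solution
to the Yule-Walker system G_k phi = r_k where
  (G_k)_{ij} = rho(|i - j|), (r_k)_i = rho(i), i,j = 1..k.
Equivalently, Durbin-Levinson gives phi_{kk} iteratively:
  phi_{11} = rho(1)
  phi_{kk} = [rho(k) - sum_{j=1..k-1} phi_{k-1,j} rho(k-j)]
            / [1 - sum_{j=1..k-1} phi_{k-1,j} rho(j)],
  phi_{k,j} = phi_{k-1,j} - phi_{kk} phi_{k-1,k-j},  j = 1..k-1.
Step k = 1:
  phi_11 = rho(1) = -0.1178.
Step k = 2:
  phi_22 = [rho(2) - phi_11 rho(1)] / [1 - phi_11 rho(1)] = [-0.632 - (-0.1178)(-0.1178)] / [1 - (-0.1178)(-0.1178)]
         = -0.64587684 / 0.98612316 = -0.655.
Therefore phi_{22} = -0.6550.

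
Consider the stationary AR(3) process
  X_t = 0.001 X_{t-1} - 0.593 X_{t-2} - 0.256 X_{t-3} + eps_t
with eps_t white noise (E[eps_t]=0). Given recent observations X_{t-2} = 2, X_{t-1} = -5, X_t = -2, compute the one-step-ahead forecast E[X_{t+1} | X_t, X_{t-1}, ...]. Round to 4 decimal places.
E[X_{t+1} \mid \mathcal F_t] = 2.4510

For an AR(p) model X_t = c + sum_i phi_i X_{t-i} + eps_t, the
one-step-ahead conditional mean is
  E[X_{t+1} | X_t, ...] = c + sum_i phi_i X_{t+1-i}.
Substitute known values:
  E[X_{t+1} | ...] = (0.001) * (-2) + (-0.593) * (-5) + (-0.256) * (2)
                   = 2.4510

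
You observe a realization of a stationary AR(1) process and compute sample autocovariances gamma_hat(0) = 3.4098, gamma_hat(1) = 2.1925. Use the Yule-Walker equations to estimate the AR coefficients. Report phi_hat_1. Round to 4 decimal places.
\hat\phi_{1} = 0.6430

The Yule-Walker equations for an AR(p) process read, in matrix form,
  Gamma_p phi = r_p,   with   (Gamma_p)_{ij} = gamma(|i - j|),
                       (r_p)_i = gamma(i),   i,j = 1..p.
Substitute the sample gammas (Toeplitz matrix and right-hand side of size 1):
  Gamma_p = [[3.4098]]
  r_p     = [2.1925]
With p = 1 this is the single equation gamma(0) phi_1 = gamma(1):
  phi_hat_1 = gamma(1) / gamma(0) = 2.1925 / 3.4098 = 0.6430.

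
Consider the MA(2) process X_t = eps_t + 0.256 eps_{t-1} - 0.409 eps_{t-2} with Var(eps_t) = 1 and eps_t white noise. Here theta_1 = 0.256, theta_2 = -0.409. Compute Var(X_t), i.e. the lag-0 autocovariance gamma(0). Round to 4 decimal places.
\gamma(0) = 1.2328

For an MA(q) process X_t = eps_t + sum_i theta_i eps_{t-i} with
Var(eps_t) = sigma^2, the variance is
  gamma(0) = sigma^2 * (1 + sum_i theta_i^2).
  sum_i theta_i^2 = (0.256)^2 + (-0.409)^2 = 0.065536 + 0.167281 = 0.232817.
  gamma(0) = 1 * (1 + 0.232817) = 1 * 1.232817 = 1.232817, which rounds to 1.2328.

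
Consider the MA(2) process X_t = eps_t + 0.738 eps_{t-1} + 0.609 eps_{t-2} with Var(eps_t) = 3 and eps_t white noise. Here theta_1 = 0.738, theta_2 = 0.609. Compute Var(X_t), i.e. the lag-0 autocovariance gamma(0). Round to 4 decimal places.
\gamma(0) = 5.7466

For an MA(q) process X_t = eps_t + sum_i theta_i eps_{t-i} with
Var(eps_t) = sigma^2, the variance is
  gamma(0) = sigma^2 * (1 + sum_i theta_i^2).
  sum_i theta_i^2 = (0.738)^2 + (0.609)^2 = 0.544644 + 0.370881 = 0.915525.
  gamma(0) = 3 * (1 + 0.915525) = 3 * 1.915525 = 5.746575, which rounds to 5.7466.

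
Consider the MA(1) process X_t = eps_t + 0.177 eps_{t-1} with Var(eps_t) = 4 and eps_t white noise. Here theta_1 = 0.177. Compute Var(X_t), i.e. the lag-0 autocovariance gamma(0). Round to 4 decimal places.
\gamma(0) = 4.1253

For an MA(q) process X_t = eps_t + sum_i theta_i eps_{t-i} with
Var(eps_t) = sigma^2, the variance is
  gamma(0) = sigma^2 * (1 + sum_i theta_i^2).
  sum_i theta_i^2 = (0.177)^2 = 0.031329.
  gamma(0) = 4 * (1 + 0.031329) = 4 * 1.031329 = 4.125316, which rounds to 4.1253.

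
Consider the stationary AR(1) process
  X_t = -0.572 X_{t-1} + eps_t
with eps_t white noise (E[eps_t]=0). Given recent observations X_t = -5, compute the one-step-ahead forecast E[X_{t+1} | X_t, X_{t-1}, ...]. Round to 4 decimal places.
E[X_{t+1} \mid \mathcal F_t] = 2.8600

For an AR(p) model X_t = c + sum_i phi_i X_{t-i} + eps_t, the
one-step-ahead conditional mean is
  E[X_{t+1} | X_t, ...] = c + sum_i phi_i X_{t+1-i}.
Substitute known values:
  E[X_{t+1} | ...] = (-0.572) * (-5)
                   = 2.8600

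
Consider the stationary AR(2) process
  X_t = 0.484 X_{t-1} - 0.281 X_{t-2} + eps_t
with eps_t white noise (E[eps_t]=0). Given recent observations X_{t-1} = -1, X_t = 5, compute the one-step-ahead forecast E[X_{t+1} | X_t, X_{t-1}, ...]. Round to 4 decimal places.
E[X_{t+1} \mid \mathcal F_t] = 2.7010

For an AR(p) model X_t = c + sum_i phi_i X_{t-i} + eps_t, the
one-step-ahead conditional mean is
  E[X_{t+1} | X_t, ...] = c + sum_i phi_i X_{t+1-i}.
Substitute known values:
  E[X_{t+1} | ...] = (0.484) * (5) + (-0.281) * (-1)
                   = 2.7010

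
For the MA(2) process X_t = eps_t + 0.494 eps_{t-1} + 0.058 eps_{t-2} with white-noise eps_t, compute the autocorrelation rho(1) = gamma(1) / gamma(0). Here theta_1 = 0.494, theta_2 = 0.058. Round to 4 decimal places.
\rho(1) = 0.4190

For an MA(q) process with theta_0 = 1, the autocovariance is
  gamma(k) = sigma^2 * sum_{i=0..q-k} theta_i * theta_{i+k},
and rho(k) = gamma(k) / gamma(0). Sigma^2 cancels.
  numerator   = (1)*(0.494) + (0.494)*(0.058) = 0.522652.
  denominator = (1)^2 + (0.494)^2 + (0.058)^2 = 1.2474.
  rho(1) = 0.522652 / 1.2474 = 0.4190.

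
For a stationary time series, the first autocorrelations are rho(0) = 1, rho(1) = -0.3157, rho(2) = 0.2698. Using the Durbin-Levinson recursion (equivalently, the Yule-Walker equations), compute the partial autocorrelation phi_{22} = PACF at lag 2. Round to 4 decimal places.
\phi_{22} = 0.1890

The PACF at lag k is phi_{kk}, the last component of the solution
to the Yule-Walker system G_k phi = r_k where
  (G_k)_{ij} = rho(|i - j|), (r_k)_i = rho(i), i,j = 1..k.
Equivalently, Durbin-Levinson gives phi_{kk} iteratively:
  phi_{11} = rho(1)
  phi_{kk} = [rho(k) - sum_{j=1..k-1} phi_{k-1,j} rho(k-j)]
            / [1 - sum_{j=1..k-1} phi_{k-1,j} rho(j)],
  phi_{k,j} = phi_{k-1,j} - phi_{kk} phi_{k-1,k-j},  j = 1..k-1.
Step k = 1:
  phi_11 = rho(1) = -0.3157.
Step k = 2:
  phi_22 = [rho(2) - phi_11 rho(1)] / [1 - phi_11 rho(1)] = [0.2698 - (-0.3157)(-0.3157)] / [1 - (-0.3157)(-0.3157)]
         = 0.17013351 / 0.90033351 = 0.189.
Therefore phi_{22} = 0.1890.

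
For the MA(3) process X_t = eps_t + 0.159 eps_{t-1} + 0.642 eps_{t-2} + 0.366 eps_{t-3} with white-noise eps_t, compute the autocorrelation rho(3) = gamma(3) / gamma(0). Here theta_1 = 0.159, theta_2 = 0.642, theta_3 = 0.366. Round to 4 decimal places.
\rho(3) = 0.2329

For an MA(q) process with theta_0 = 1, the autocovariance is
  gamma(k) = sigma^2 * sum_{i=0..q-k} theta_i * theta_{i+k},
and rho(k) = gamma(k) / gamma(0). Sigma^2 cancels.
  numerator   = (1)*(0.366) = 0.366.
  denominator = (1)^2 + (0.159)^2 + (0.642)^2 + (0.366)^2 = 1.571401.
  rho(3) = 0.366 / 1.571401 = 0.2329.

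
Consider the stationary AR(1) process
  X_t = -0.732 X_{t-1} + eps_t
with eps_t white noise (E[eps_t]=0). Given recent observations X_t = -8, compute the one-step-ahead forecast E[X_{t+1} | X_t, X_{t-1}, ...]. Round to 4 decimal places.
E[X_{t+1} \mid \mathcal F_t] = 5.8560

For an AR(p) model X_t = c + sum_i phi_i X_{t-i} + eps_t, the
one-step-ahead conditional mean is
  E[X_{t+1} | X_t, ...] = c + sum_i phi_i X_{t+1-i}.
Substitute known values:
  E[X_{t+1} | ...] = (-0.732) * (-8)
                   = 5.8560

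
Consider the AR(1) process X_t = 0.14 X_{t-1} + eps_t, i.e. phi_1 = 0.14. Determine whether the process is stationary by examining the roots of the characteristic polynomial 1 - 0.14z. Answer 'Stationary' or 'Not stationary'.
\text{Stationary}

The AR(p) characteristic polynomial is P(z) = 1 - 0.14z.
Stationarity requires all roots to lie outside the unit circle, i.e. |z| > 1 for every root.
This is linear in z: 1 + (-0.14) z = 0  =>  z = -1/(-0.14) = 7.142857,  |z| = 7.142857.
Moduli of all roots: 7.1429.
All moduli strictly greater than 1? Yes.
Verdict: Stationary.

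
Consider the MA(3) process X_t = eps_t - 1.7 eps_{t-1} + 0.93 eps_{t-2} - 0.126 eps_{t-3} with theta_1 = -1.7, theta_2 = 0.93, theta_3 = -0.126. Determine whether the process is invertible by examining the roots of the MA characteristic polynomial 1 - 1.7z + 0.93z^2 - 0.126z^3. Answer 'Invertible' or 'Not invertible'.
\text{Invertible}

The MA(q) characteristic polynomial is P(z) = 1 - 1.7z + 0.93z^2 - 0.126z^3.
Invertibility requires all roots to lie outside the unit circle, i.e. |z| > 1 for every root.
Degree 3: look for a simple real root z0 first, then factor out (1 - z/z0) and solve the remaining quadratic.
Testing z0 = 5: P(5) = 1 + (-1.7)(5) + (0.93)(5)^2 + (-0.126)(5)^3
  = 1 + (-8.5) + (23.25) + (-15.75) = 0.  So z_0 = 5 is a root, |z_0| = 5.
Divide out the factor (1 - 0.2 z) = (1 - z/z0) (since 1/z0 = 0.2):
  P(z) = (1 - 0.2 z)(1 + (-1.5) z + (0.63) z^2)
  [check: z-coef -1.5 - (0.2) = -1.7; z^2-coef 0.63 - (0.2)(-1.5) = 0.93; z^3-coef -(0.2)(0.63) = -0.126.]
Remaining roots from the quadratic factor 1 + (-1.5) z + (0.63) z^2:
  Set 1 + (-1.5) z + (0.63) z^2 = 0, i.e. a z^2 + b z + c = 0 with a = 0.63, b = -1.5, c = 1.
  Discriminant D = b^2 - 4ac = (-1.5)^2 - 4*(0.63)*1 = 2.25 - (2.52) = -0.27.
  D < 0, so the roots are the complex-conjugate pair z = (-b +/- i sqrt(-D)) / (2a) = 1.1905 +/- 0.4124i.
  For a conjugate pair |z|^2 = z * conj(z) = (product of roots) = c/a = 1/(0.63) = 1.587302, so |z| = sqrt(1.587302) = 1.2599 for both roots.
Moduli of all roots: 5.0000, 1.2599, 1.2599.
All moduli strictly greater than 1? Yes.
Verdict: Invertible.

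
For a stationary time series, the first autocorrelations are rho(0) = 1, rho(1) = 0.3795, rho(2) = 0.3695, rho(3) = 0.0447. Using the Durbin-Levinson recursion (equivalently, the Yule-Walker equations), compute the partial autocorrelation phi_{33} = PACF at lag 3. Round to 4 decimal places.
\phi_{33} = -0.1990

The PACF at lag k is phi_{kk}, the last component of the solution
to the Yule-Walker system G_k phi = r_k where
  (G_k)_{ij} = rho(|i - j|), (r_k)_i = rho(i), i,j = 1..k.
Equivalently, Durbin-Levinson gives phi_{kk} iteratively:
  phi_{11} = rho(1)
  phi_{kk} = [rho(k) - sum_{j=1..k-1} phi_{k-1,j} rho(k-j)]
            / [1 - sum_{j=1..k-1} phi_{k-1,j} rho(j)],
  phi_{k,j} = phi_{k-1,j} - phi_{kk} phi_{k-1,k-j},  j = 1..k-1.
Step k = 1:
  phi_11 = rho(1) = 0.3795.
Step k = 2:
  phi_22 = [rho(2) - phi_11 rho(1)] / [1 - phi_11 rho(1)] = [0.3695 - (0.3795)(0.3795)] / [1 - (0.3795)(0.3795)]
         = 0.22547975 / 0.85597975 = 0.263417.
  Update: phi_21 = phi_11 - phi_22 phi_11 = 0.3795 - (0.263417)(0.3795) = 0.279533.
Step k = 3:
  phi_33 = [rho(3) - phi_21 rho(2) - phi_22 rho(1)] / [1 - phi_21 rho(1) - phi_22 rho(2)]
    numerator   = 0.0447 - (0.279533)(0.3695) - (0.263417)(0.3795) = -0.15855432
    denominator = 1 - (0.279533)(0.3795) - (0.263417)(0.3695) = 0.79658452
  phi_33 = -0.15855432 / 0.79658452 = -0.199.
Therefore phi_{33} = -0.1990.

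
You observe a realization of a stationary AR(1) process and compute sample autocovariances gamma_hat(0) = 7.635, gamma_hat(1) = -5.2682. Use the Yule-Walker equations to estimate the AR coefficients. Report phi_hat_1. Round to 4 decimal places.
\hat\phi_{1} = -0.6900

The Yule-Walker equations for an AR(p) process read, in matrix form,
  Gamma_p phi = r_p,   with   (Gamma_p)_{ij} = gamma(|i - j|),
                       (r_p)_i = gamma(i),   i,j = 1..p.
Substitute the sample gammas (Toeplitz matrix and right-hand side of size 1):
  Gamma_p = [[7.635]]
  r_p     = [-5.2682]
With p = 1 this is the single equation gamma(0) phi_1 = gamma(1):
  phi_hat_1 = gamma(1) / gamma(0) = -5.2682 / 7.635 = -0.6900.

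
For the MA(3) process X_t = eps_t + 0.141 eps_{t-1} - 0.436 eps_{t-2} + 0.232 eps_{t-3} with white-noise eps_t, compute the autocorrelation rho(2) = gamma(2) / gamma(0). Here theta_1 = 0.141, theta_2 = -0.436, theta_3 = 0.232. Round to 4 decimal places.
\rho(2) = -0.3191

For an MA(q) process with theta_0 = 1, the autocovariance is
  gamma(k) = sigma^2 * sum_{i=0..q-k} theta_i * theta_{i+k},
and rho(k) = gamma(k) / gamma(0). Sigma^2 cancels.
  numerator   = (1)*(-0.436) + (0.141)*(0.232) = -0.403288.
  denominator = (1)^2 + (0.141)^2 + (-0.436)^2 + (0.232)^2 = 1.263801.
  rho(2) = -0.403288 / 1.263801 = -0.3191.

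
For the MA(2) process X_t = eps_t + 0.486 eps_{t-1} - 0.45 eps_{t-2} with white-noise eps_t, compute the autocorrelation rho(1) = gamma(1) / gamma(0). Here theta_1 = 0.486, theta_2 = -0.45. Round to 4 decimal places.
\rho(1) = 0.1858

For an MA(q) process with theta_0 = 1, the autocovariance is
  gamma(k) = sigma^2 * sum_{i=0..q-k} theta_i * theta_{i+k},
and rho(k) = gamma(k) / gamma(0). Sigma^2 cancels.
  numerator   = (1)*(0.486) + (0.486)*(-0.45) = 0.2673.
  denominator = (1)^2 + (0.486)^2 + (-0.45)^2 = 1.438696.
  rho(1) = 0.2673 / 1.438696 = 0.1858.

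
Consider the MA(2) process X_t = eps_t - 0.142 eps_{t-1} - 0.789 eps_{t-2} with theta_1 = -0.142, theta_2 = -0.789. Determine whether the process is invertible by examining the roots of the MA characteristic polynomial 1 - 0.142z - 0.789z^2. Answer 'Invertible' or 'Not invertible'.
\text{Invertible}

The MA(q) characteristic polynomial is P(z) = 1 - 0.142z - 0.789z^2.
Invertibility requires all roots to lie outside the unit circle, i.e. |z| > 1 for every root.
Set 1 + (-0.142) z + (-0.789) z^2 = 0, i.e. a z^2 + b z + c = 0 with a = -0.789, b = -0.142, c = 1.
Discriminant D = b^2 - 4ac = (-0.142)^2 - 4*(-0.789)*1 = 0.020164 - (-3.156) = 3.176164.
D >= 0, so the roots are real: z = (-b +/- sqrt(D)) / (2a) = (0.142 +/- 1.78218) / (-1.578).
  z_1 = (0.142 + 1.78218) / (-1.578) = -1.2194,   |z_1| = 1.2194.
  z_2 = (0.142 - 1.78218) / (-1.578) = 1.0394,   |z_2| = 1.0394.
Moduli of all roots: 1.2194, 1.0394.
All moduli strictly greater than 1? Yes.
Verdict: Invertible.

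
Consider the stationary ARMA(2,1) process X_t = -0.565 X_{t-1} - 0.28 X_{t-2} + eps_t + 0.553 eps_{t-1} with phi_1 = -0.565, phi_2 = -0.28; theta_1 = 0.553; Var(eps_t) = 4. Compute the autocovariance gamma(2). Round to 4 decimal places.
\gamma(2) = -1.1113

Multiply the model equation by X_{t-k} and take expectations. With theta_0 = psi_0 = 1 and psi_j the MA(infinity) weights, this gives
  gamma(k) - sum_i phi_i gamma(k-i) = c_k,
  c_k = sigma^2 * sum_{j=k..q} theta_j psi_{j-k}   (c_k = 0 for k > q),
using gamma(-m) = gamma(m).
psi-weights needed (psi_j = theta_j + sum_i phi_i psi_{j-i}):
  psi_1 = theta_1 + phi_1 = 0.553 + (-0.565) = -0.012
Right-hand sides:
  c_0 = sigma^2 (1 + theta_1 psi_1) = 4 * (1 + (0.553)(-0.012)) = 4 * 0.993364 = 3.973456
  c_1 = sigma^2 theta_1 = 4 * (0.553) = 2.212
  c_2 = 0
Equations for k = 0, 1, 2 (AR order 2, c_2 = 0):
  (E0) gamma(0) = phi_1 gamma(1) + phi_2 gamma(2) + c_0
  (E1) gamma(1) = phi_1 gamma(0) + phi_2 gamma(1) + c_1
  (E2) gamma(2) = phi_1 gamma(1) + phi_2 gamma(0)
From (E1): gamma(1) = A gamma(0) + B with
  A = phi_1 / (1 - phi_2) = -0.565 / 1.28 = -0.441406,   B = c_1 / (1 - phi_2) = 2.212 / 1.28 = 1.728125.
Insert (E2) into (E0): gamma(0) (1 - phi_2^2) = phi_1 (1 + phi_2) gamma(1) + c_0.
  phi_1 (1 + phi_2) = (-0.565)(0.72) = -0.4068,   1 - phi_2^2 = 0.9216.
Replace gamma(1) by A gamma(0) + B and collect gamma(0):
  gamma(0) [0.9216 - (-0.4068)(-0.441406)] = (-0.4068)(1.728125) + 3.973456
  gamma(0) * 0.742036 = 3.270455
  gamma(0) = 3.270455 / 0.742036 = 4.407407.
  gamma(1) = A gamma(0) + B = (-0.441406)(4.407407) + (1.728125) = -0.217332.
  gamma(2) = phi_1 gamma(1) + phi_2 gamma(0) = (-0.565)(-0.217332) + (-0.28)(4.407407) = -1.111281.
Therefore gamma(2) = -1.1113 (to 4 decimal places).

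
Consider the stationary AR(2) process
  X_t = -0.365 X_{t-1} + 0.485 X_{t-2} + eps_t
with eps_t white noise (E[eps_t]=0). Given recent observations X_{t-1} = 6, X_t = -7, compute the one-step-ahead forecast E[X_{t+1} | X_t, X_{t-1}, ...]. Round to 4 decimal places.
E[X_{t+1} \mid \mathcal F_t] = 5.4650

For an AR(p) model X_t = c + sum_i phi_i X_{t-i} + eps_t, the
one-step-ahead conditional mean is
  E[X_{t+1} | X_t, ...] = c + sum_i phi_i X_{t+1-i}.
Substitute known values:
  E[X_{t+1} | ...] = (-0.365) * (-7) + (0.485) * (6)
                   = 5.4650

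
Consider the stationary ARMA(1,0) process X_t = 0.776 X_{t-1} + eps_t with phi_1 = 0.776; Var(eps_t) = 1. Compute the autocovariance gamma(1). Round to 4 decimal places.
\gamma(1) = 1.9506

Multiply the model equation by X_{t-k} and take expectations. With theta_0 = psi_0 = 1 and psi_j the MA(infinity) weights, this gives
  gamma(k) - sum_i phi_i gamma(k-i) = c_k,
  c_k = sigma^2 * sum_{j=k..q} theta_j psi_{j-k}   (c_k = 0 for k > q),
using gamma(-m) = gamma(m).
Pure AR (q = 0): c_0 = sigma^2 = 1, c_k = 0 for k >= 1.
Equations for k = 0 and k = 1 (AR order 1):
  gamma(0) = phi_1 gamma(1) + c_0
  gamma(1) = phi_1 gamma(0) + c_1
Substituting the second into the first: gamma(0) (1 - phi_1^2) = c_0 + phi_1 c_1, so
  gamma(0) = c_0 / (1 - phi_1^2) = 1 / (1 - (0.776)^2) = 1 / 0.397824 = 2.513674.
  gamma(1) = phi_1 gamma(0) = (0.776)(2.513674) = 1.950611.
Therefore gamma(1) = 1.9506 (to 4 decimal places).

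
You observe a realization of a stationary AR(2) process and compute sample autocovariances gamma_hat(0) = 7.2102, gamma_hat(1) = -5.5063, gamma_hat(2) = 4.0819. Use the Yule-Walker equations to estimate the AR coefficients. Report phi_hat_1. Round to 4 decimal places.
\hat\phi_{1} = -0.7950

The Yule-Walker equations for an AR(p) process read, in matrix form,
  Gamma_p phi = r_p,   with   (Gamma_p)_{ij} = gamma(|i - j|),
                       (r_p)_i = gamma(i),   i,j = 1..p.
Substitute the sample gammas (Toeplitz matrix and right-hand side of size 2):
  Gamma_p = [[7.2102, -5.5063], [-5.5063, 7.2102]]
  r_p     = [-5.5063, 4.0819]
Written out:
  7.2102 phi_1 - 5.5063 phi_2 = -5.5063
  -5.5063 phi_1 + 7.2102 phi_2 = 4.0819
Solve by Cramer's rule:
  det = gamma(0)^2 - gamma(1)^2 = (7.2102)^2 - (-5.5063)^2 = 51.98698404 - 30.31933969 = 21.66764435
  phi_hat_1 = [gamma(1) gamma(0) - gamma(1) gamma(2)] / det = [(-5.5063)(7.2102) - (-5.5063)(4.0819)] / 21.66764435 = -17.22535829 / 21.66764435 = -0.795
  phi_hat_2 = [gamma(0) gamma(2) - gamma(1)^2] / det = [(7.2102)(4.0819) - (-5.5063)^2] / 21.66764435 = -0.88802431 / 21.66764435 = -0.041
So phi_hat = [-0.7950, -0.0410].
Therefore phi_hat_1 = -0.7950.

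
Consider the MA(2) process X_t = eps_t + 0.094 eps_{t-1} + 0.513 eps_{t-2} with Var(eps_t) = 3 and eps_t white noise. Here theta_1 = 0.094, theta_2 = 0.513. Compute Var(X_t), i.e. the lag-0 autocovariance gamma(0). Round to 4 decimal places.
\gamma(0) = 3.8160

For an MA(q) process X_t = eps_t + sum_i theta_i eps_{t-i} with
Var(eps_t) = sigma^2, the variance is
  gamma(0) = sigma^2 * (1 + sum_i theta_i^2).
  sum_i theta_i^2 = (0.094)^2 + (0.513)^2 = 0.008836 + 0.263169 = 0.272005.
  gamma(0) = 3 * (1 + 0.272005) = 3 * 1.272005 = 3.816015, which rounds to 3.8160.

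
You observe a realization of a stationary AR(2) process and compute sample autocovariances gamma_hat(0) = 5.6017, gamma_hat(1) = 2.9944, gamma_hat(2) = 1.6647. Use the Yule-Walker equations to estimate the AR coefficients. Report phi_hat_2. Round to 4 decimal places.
\hat\phi_{2} = 0.0160

The Yule-Walker equations for an AR(p) process read, in matrix form,
  Gamma_p phi = r_p,   with   (Gamma_p)_{ij} = gamma(|i - j|),
                       (r_p)_i = gamma(i),   i,j = 1..p.
Substitute the sample gammas (Toeplitz matrix and right-hand side of size 2):
  Gamma_p = [[5.6017, 2.9944], [2.9944, 5.6017]]
  r_p     = [2.9944, 1.6647]
Written out:
  5.6017 phi_1 + 2.9944 phi_2 = 2.9944
  2.9944 phi_1 + 5.6017 phi_2 = 1.6647
Solve by Cramer's rule:
  det = gamma(0)^2 - gamma(1)^2 = (5.6017)^2 - (2.9944)^2 = 31.37904289 - 8.96643136 = 22.41261153
  phi_hat_1 = [gamma(1) gamma(0) - gamma(1) gamma(2)] / det = [(2.9944)(5.6017) - (2.9944)(1.6647)] / 22.41261153 = 11.7889528 / 22.41261153 = 0.526
  phi_hat_2 = [gamma(0) gamma(2) - gamma(1)^2] / det = [(5.6017)(1.6647) - (2.9944)^2] / 22.41261153 = 0.35871863 / 22.41261153 = 0.016
So phi_hat = [0.5260, 0.0160].
Therefore phi_hat_2 = 0.0160.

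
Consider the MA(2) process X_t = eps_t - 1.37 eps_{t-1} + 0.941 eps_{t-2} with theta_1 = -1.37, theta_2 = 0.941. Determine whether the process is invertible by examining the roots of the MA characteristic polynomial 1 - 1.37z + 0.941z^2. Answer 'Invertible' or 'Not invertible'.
\text{Invertible}

The MA(q) characteristic polynomial is P(z) = 1 - 1.37z + 0.941z^2.
Invertibility requires all roots to lie outside the unit circle, i.e. |z| > 1 for every root.
Set 1 + (-1.37) z + (0.941) z^2 = 0, i.e. a z^2 + b z + c = 0 with a = 0.941, b = -1.37, c = 1.
Discriminant D = b^2 - 4ac = (-1.37)^2 - 4*(0.941)*1 = 1.8769 - (3.764) = -1.8871.
D < 0, so the roots are the complex-conjugate pair z = (-b +/- i sqrt(-D)) / (2a) = 0.7279 +/- 0.7299i.
For a conjugate pair |z|^2 = z * conj(z) = (product of roots) = c/a = 1/(0.941) = 1.062699, so |z| = sqrt(1.062699) = 1.0309 for both roots.
Moduli of all roots: 1.0309, 1.0309.
All moduli strictly greater than 1? Yes.
Verdict: Invertible.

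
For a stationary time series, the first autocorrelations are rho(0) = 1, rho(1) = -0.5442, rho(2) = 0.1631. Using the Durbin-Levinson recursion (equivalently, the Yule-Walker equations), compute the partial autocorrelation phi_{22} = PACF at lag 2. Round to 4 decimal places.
\phi_{22} = -0.1890

The PACF at lag k is phi_{kk}, the last component of the solution
to the Yule-Walker system G_k phi = r_k where
  (G_k)_{ij} = rho(|i - j|), (r_k)_i = rho(i), i,j = 1..k.
Equivalently, Durbin-Levinson gives phi_{kk} iteratively:
  phi_{11} = rho(1)
  phi_{kk} = [rho(k) - sum_{j=1..k-1} phi_{k-1,j} rho(k-j)]
            / [1 - sum_{j=1..k-1} phi_{k-1,j} rho(j)],
  phi_{k,j} = phi_{k-1,j} - phi_{kk} phi_{k-1,k-j},  j = 1..k-1.
Step k = 1:
  phi_11 = rho(1) = -0.5442.
Step k = 2:
  phi_22 = [rho(2) - phi_11 rho(1)] / [1 - phi_11 rho(1)] = [0.1631 - (-0.5442)(-0.5442)] / [1 - (-0.5442)(-0.5442)]
         = -0.13305364 / 0.70384636 = -0.189.
Therefore phi_{22} = -0.1890.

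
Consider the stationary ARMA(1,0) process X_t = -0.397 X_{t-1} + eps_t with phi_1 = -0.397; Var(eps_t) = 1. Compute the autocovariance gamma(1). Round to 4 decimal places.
\gamma(1) = -0.4713

Multiply the model equation by X_{t-k} and take expectations. With theta_0 = psi_0 = 1 and psi_j the MA(infinity) weights, this gives
  gamma(k) - sum_i phi_i gamma(k-i) = c_k,
  c_k = sigma^2 * sum_{j=k..q} theta_j psi_{j-k}   (c_k = 0 for k > q),
using gamma(-m) = gamma(m).
Pure AR (q = 0): c_0 = sigma^2 = 1, c_k = 0 for k >= 1.
Equations for k = 0 and k = 1 (AR order 1):
  gamma(0) = phi_1 gamma(1) + c_0
  gamma(1) = phi_1 gamma(0) + c_1
Substituting the second into the first: gamma(0) (1 - phi_1^2) = c_0 + phi_1 c_1, so
  gamma(0) = c_0 / (1 - phi_1^2) = 1 / (1 - (-0.397)^2) = 1 / 0.842391 = 1.187097.
  gamma(1) = phi_1 gamma(0) = (-0.397)(1.187097) = -0.471278.
Therefore gamma(1) = -0.4713 (to 4 decimal places).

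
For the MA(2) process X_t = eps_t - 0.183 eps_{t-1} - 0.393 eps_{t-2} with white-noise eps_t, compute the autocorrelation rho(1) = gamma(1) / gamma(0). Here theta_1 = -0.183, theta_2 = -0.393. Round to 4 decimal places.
\rho(1) = -0.0935

For an MA(q) process with theta_0 = 1, the autocovariance is
  gamma(k) = sigma^2 * sum_{i=0..q-k} theta_i * theta_{i+k},
and rho(k) = gamma(k) / gamma(0). Sigma^2 cancels.
  numerator   = (1)*(-0.183) + (-0.183)*(-0.393) = -0.111081.
  denominator = (1)^2 + (-0.183)^2 + (-0.393)^2 = 1.187938.
  rho(1) = -0.111081 / 1.187938 = -0.0935.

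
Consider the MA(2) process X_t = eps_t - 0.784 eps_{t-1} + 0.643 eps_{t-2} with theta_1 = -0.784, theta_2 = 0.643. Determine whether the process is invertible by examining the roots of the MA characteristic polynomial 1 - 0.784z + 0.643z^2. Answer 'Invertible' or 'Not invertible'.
\text{Invertible}

The MA(q) characteristic polynomial is P(z) = 1 - 0.784z + 0.643z^2.
Invertibility requires all roots to lie outside the unit circle, i.e. |z| > 1 for every root.
Set 1 + (-0.784) z + (0.643) z^2 = 0, i.e. a z^2 + b z + c = 0 with a = 0.643, b = -0.784, c = 1.
Discriminant D = b^2 - 4ac = (-0.784)^2 - 4*(0.643)*1 = 0.614656 - (2.572) = -1.957344.
D < 0, so the roots are the complex-conjugate pair z = (-b +/- i sqrt(-D)) / (2a) = 0.6096 +/- 1.0879i.
For a conjugate pair |z|^2 = z * conj(z) = (product of roots) = c/a = 1/(0.643) = 1.55521, so |z| = sqrt(1.55521) = 1.2471 for both roots.
Moduli of all roots: 1.2471, 1.2471.
All moduli strictly greater than 1? Yes.
Verdict: Invertible.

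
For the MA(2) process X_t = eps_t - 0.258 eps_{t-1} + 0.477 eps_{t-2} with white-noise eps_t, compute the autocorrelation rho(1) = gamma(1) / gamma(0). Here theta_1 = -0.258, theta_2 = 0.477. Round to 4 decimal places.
\rho(1) = -0.2945

For an MA(q) process with theta_0 = 1, the autocovariance is
  gamma(k) = sigma^2 * sum_{i=0..q-k} theta_i * theta_{i+k},
and rho(k) = gamma(k) / gamma(0). Sigma^2 cancels.
  numerator   = (1)*(-0.258) + (-0.258)*(0.477) = -0.381066.
  denominator = (1)^2 + (-0.258)^2 + (0.477)^2 = 1.294093.
  rho(1) = -0.381066 / 1.294093 = -0.2945.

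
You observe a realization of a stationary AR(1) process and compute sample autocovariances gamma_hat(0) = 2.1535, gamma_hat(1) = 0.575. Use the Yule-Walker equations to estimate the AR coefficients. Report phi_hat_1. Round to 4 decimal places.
\hat\phi_{1} = 0.2670

The Yule-Walker equations for an AR(p) process read, in matrix form,
  Gamma_p phi = r_p,   with   (Gamma_p)_{ij} = gamma(|i - j|),
                       (r_p)_i = gamma(i),   i,j = 1..p.
Substitute the sample gammas (Toeplitz matrix and right-hand side of size 1):
  Gamma_p = [[2.1535]]
  r_p     = [0.575]
With p = 1 this is the single equation gamma(0) phi_1 = gamma(1):
  phi_hat_1 = gamma(1) / gamma(0) = 0.575 / 2.1535 = 0.2670.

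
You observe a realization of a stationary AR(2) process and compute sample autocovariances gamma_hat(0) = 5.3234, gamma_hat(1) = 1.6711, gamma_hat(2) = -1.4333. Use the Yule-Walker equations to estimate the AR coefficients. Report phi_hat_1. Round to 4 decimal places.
\hat\phi_{1} = 0.4420

The Yule-Walker equations for an AR(p) process read, in matrix form,
  Gamma_p phi = r_p,   with   (Gamma_p)_{ij} = gamma(|i - j|),
                       (r_p)_i = gamma(i),   i,j = 1..p.
Substitute the sample gammas (Toeplitz matrix and right-hand side of size 2):
  Gamma_p = [[5.3234, 1.6711], [1.6711, 5.3234]]
  r_p     = [1.6711, -1.4333]
Written out:
  5.3234 phi_1 + 1.6711 phi_2 = 1.6711
  1.6711 phi_1 + 5.3234 phi_2 = -1.4333
Solve by Cramer's rule:
  det = gamma(0)^2 - gamma(1)^2 = (5.3234)^2 - (1.6711)^2 = 28.33858756 - 2.79257521 = 25.54601235
  phi_hat_1 = [gamma(1) gamma(0) - gamma(1) gamma(2)] / det = [(1.6711)(5.3234) - (1.6711)(-1.4333)] / 25.54601235 = 11.29112137 / 25.54601235 = 0.442
  phi_hat_2 = [gamma(0) gamma(2) - gamma(1)^2] / det = [(5.3234)(-1.4333) - (1.6711)^2] / 25.54601235 = -10.42260443 / 25.54601235 = -0.408
So phi_hat = [0.4420, -0.4080].
Therefore phi_hat_1 = 0.4420.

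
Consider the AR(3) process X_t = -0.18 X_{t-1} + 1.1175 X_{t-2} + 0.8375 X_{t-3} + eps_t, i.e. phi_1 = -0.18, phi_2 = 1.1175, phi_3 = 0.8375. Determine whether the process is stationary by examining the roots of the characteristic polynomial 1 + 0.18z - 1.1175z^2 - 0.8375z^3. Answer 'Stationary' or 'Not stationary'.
\text{Not stationary}

The AR(p) characteristic polynomial is P(z) = 1 + 0.18z - 1.1175z^2 - 0.8375z^3.
Stationarity requires all roots to lie outside the unit circle, i.e. |z| > 1 for every root.
Degree 3: look for a simple real root z0 first, then factor out (1 - z/z0) and solve the remaining quadratic.
Testing z0 = 0.8: P(0.8) = 1 + (0.18)(0.8) + (-1.1175)(0.8)^2 + (-0.8375)(0.8)^3
  = 1 + (0.144) + (-0.7152) + (-0.4288) = 0.  So z_0 = 0.8 is a root, |z_0| = 0.8.
Divide out the factor (1 - 1.25 z) = (1 - z/z0) (since 1/z0 = 1.25):
  P(z) = (1 - 1.25 z)(1 + (1.43) z + (0.67) z^2)
  [check: z-coef 1.43 - (1.25) = 0.18; z^2-coef 0.67 - (1.25)(1.43) = -1.1175; z^3-coef -(1.25)(0.67) = -0.8375.]
Remaining roots from the quadratic factor 1 + (1.43) z + (0.67) z^2:
  Set 1 + (1.43) z + (0.67) z^2 = 0, i.e. a z^2 + b z + c = 0 with a = 0.67, b = 1.43, c = 1.
  Discriminant D = b^2 - 4ac = (1.43)^2 - 4*(0.67)*1 = 2.0449 - (2.68) = -0.6351.
  D < 0, so the roots are the complex-conjugate pair z = (-b +/- i sqrt(-D)) / (2a) = -1.0672 +/- 0.5947i.
  For a conjugate pair |z|^2 = z * conj(z) = (product of roots) = c/a = 1/(0.67) = 1.492537, so |z| = sqrt(1.492537) = 1.2217 for both roots.
Moduli of all roots: 0.8000, 1.2217, 1.2217.
All moduli strictly greater than 1? No.
Verdict: Not stationary.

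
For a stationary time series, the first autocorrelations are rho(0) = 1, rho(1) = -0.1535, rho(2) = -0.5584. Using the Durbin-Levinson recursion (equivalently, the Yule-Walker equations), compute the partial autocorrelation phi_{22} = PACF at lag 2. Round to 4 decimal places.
\phi_{22} = -0.5960

The PACF at lag k is phi_{kk}, the last component of the solution
to the Yule-Walker system G_k phi = r_k where
  (G_k)_{ij} = rho(|i - j|), (r_k)_i = rho(i), i,j = 1..k.
Equivalently, Durbin-Levinson gives phi_{kk} iteratively:
  phi_{11} = rho(1)
  phi_{kk} = [rho(k) - sum_{j=1..k-1} phi_{k-1,j} rho(k-j)]
            / [1 - sum_{j=1..k-1} phi_{k-1,j} rho(j)],
  phi_{k,j} = phi_{k-1,j} - phi_{kk} phi_{k-1,k-j},  j = 1..k-1.
Step k = 1:
  phi_11 = rho(1) = -0.1535.
Step k = 2:
  phi_22 = [rho(2) - phi_11 rho(1)] / [1 - phi_11 rho(1)] = [-0.5584 - (-0.1535)(-0.1535)] / [1 - (-0.1535)(-0.1535)]
         = -0.58196225 / 0.97643775 = -0.596.
Therefore phi_{22} = -0.5960.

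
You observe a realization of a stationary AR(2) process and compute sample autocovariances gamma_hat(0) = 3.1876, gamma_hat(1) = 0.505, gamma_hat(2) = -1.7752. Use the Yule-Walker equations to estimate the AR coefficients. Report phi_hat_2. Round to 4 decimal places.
\hat\phi_{2} = -0.5970

The Yule-Walker equations for an AR(p) process read, in matrix form,
  Gamma_p phi = r_p,   with   (Gamma_p)_{ij} = gamma(|i - j|),
                       (r_p)_i = gamma(i),   i,j = 1..p.
Substitute the sample gammas (Toeplitz matrix and right-hand side of size 2):
  Gamma_p = [[3.1876, 0.505], [0.505, 3.1876]]
  r_p     = [0.505, -1.7752]
Written out:
  3.1876 phi_1 + 0.505 phi_2 = 0.505
  0.505 phi_1 + 3.1876 phi_2 = -1.7752
Solve by Cramer's rule:
  det = gamma(0)^2 - gamma(1)^2 = (3.1876)^2 - (0.505)^2 = 10.16079376 - 0.255025 = 9.90576876
  phi_hat_1 = [gamma(1) gamma(0) - gamma(1) gamma(2)] / det = [(0.505)(3.1876) - (0.505)(-1.7752)] / 9.90576876 = 2.506214 / 9.90576876 = 0.253
  phi_hat_2 = [gamma(0) gamma(2) - gamma(1)^2] / det = [(3.1876)(-1.7752) - (0.505)^2] / 9.90576876 = -5.91365252 / 9.90576876 = -0.597
So phi_hat = [0.2530, -0.5970].
Therefore phi_hat_2 = -0.5970.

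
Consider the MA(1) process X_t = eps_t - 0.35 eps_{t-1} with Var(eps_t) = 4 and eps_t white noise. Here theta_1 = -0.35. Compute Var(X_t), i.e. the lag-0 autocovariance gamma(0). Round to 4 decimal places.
\gamma(0) = 4.4900

For an MA(q) process X_t = eps_t + sum_i theta_i eps_{t-i} with
Var(eps_t) = sigma^2, the variance is
  gamma(0) = sigma^2 * (1 + sum_i theta_i^2).
  sum_i theta_i^2 = (-0.35)^2 = 0.1225.
  gamma(0) = 4 * (1 + 0.1225) = 4 * 1.1225 = 4.49, which rounds to 4.4900.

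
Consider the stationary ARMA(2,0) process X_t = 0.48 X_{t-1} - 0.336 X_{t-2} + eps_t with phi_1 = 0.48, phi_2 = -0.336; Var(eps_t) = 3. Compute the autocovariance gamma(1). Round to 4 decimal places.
\gamma(1) = 1.3951

Multiply the model equation by X_{t-k} and take expectations. With theta_0 = psi_0 = 1 and psi_j the MA(infinity) weights, this gives
  gamma(k) - sum_i phi_i gamma(k-i) = c_k,
  c_k = sigma^2 * sum_{j=k..q} theta_j psi_{j-k}   (c_k = 0 for k > q),
using gamma(-m) = gamma(m).
Pure AR (q = 0): c_0 = sigma^2 = 3, c_k = 0 for k >= 1.
Equations for k = 0, 1, 2 (AR order 2, c_2 = 0):
  (E0) gamma(0) = phi_1 gamma(1) + phi_2 gamma(2) + c_0
  (E1) gamma(1) = phi_1 gamma(0) + phi_2 gamma(1) + c_1
  (E2) gamma(2) = phi_1 gamma(1) + phi_2 gamma(0)
From (E1): gamma(1) = A gamma(0) + B with
  A = phi_1 / (1 - phi_2) = 0.48 / 1.336 = 0.359281,   B = c_1 / (1 - phi_2) = 0 / 1.336 = 0.
Insert (E2) into (E0): gamma(0) (1 - phi_2^2) = phi_1 (1 + phi_2) gamma(1) + c_0.
  phi_1 (1 + phi_2) = (0.48)(0.664) = 0.31872,   1 - phi_2^2 = 0.887104.
Replace gamma(1) by A gamma(0) + B and collect gamma(0):
  gamma(0) [0.887104 - (0.31872)(0.359281)] = c_0 = 3
  gamma(0) * 0.772594 = 3
  gamma(0) = 3 / 0.772594 = 3.883024.
  gamma(1) = A gamma(0) = (0.359281)(3.883024) = 1.395098.
Therefore gamma(1) = 1.3951 (to 4 decimal places).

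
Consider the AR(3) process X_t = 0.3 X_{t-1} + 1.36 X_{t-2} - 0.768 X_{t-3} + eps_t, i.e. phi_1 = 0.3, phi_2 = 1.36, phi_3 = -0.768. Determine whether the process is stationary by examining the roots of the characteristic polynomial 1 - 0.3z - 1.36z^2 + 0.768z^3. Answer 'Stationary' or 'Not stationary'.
\text{Not stationary}

The AR(p) characteristic polynomial is P(z) = 1 - 0.3z - 1.36z^2 + 0.768z^3.
Stationarity requires all roots to lie outside the unit circle, i.e. |z| > 1 for every root.
Degree 3: look for a simple real root z0 first, then factor out (1 - z/z0) and solve the remaining quadratic.
Testing z0 = 1.25: P(1.25) = 1 + (-0.3)(1.25) + (-1.36)(1.25)^2 + (0.768)(1.25)^3
  = 1 + (-0.375) + (-2.125) + (1.5) = 0.  So z_0 = 1.25 is a root, |z_0| = 1.25.
Divide out the factor (1 - 0.8 z) = (1 - z/z0) (since 1/z0 = 0.8):
  P(z) = (1 - 0.8 z)(1 + (0.5) z + (-0.96) z^2)
  [check: z-coef 0.5 - (0.8) = -0.3; z^2-coef -0.96 - (0.8)(0.5) = -1.36; z^3-coef -(0.8)(-0.96) = 0.768.]
Remaining roots from the quadratic factor 1 + (0.5) z + (-0.96) z^2:
  Set 1 + (0.5) z + (-0.96) z^2 = 0, i.e. a z^2 + b z + c = 0 with a = -0.96, b = 0.5, c = 1.
  Discriminant D = b^2 - 4ac = (0.5)^2 - 4*(-0.96)*1 = 0.25 - (-3.84) = 4.09.
  D >= 0, so the roots are real: z = (-b +/- sqrt(D)) / (2a) = (-0.5 +/- 2.022375) / (-1.92).
    z_1 = (-0.5 + 2.022375) / (-1.92) = -0.7929,   |z_1| = 0.7929.
    z_2 = (-0.5 - 2.022375) / (-1.92) = 1.3137,   |z_2| = 1.3137.
Moduli of all roots: 1.2500, 0.7929, 1.3137.
All moduli strictly greater than 1? No.
Verdict: Not stationary.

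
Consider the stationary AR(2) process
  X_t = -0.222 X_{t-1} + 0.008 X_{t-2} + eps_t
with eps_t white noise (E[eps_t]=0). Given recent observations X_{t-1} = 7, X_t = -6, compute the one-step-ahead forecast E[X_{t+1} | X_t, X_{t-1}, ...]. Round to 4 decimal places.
E[X_{t+1} \mid \mathcal F_t] = 1.3880

For an AR(p) model X_t = c + sum_i phi_i X_{t-i} + eps_t, the
one-step-ahead conditional mean is
  E[X_{t+1} | X_t, ...] = c + sum_i phi_i X_{t+1-i}.
Substitute known values:
  E[X_{t+1} | ...] = (-0.222) * (-6) + (0.008) * (7)
                   = 1.3880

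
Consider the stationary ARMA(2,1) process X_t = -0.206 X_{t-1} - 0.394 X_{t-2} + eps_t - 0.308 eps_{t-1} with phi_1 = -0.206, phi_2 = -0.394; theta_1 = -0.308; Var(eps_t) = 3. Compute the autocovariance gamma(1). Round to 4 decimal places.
\gamma(1) = -1.2991

Multiply the model equation by X_{t-k} and take expectations. With theta_0 = psi_0 = 1 and psi_j the MA(infinity) weights, this gives
  gamma(k) - sum_i phi_i gamma(k-i) = c_k,
  c_k = sigma^2 * sum_{j=k..q} theta_j psi_{j-k}   (c_k = 0 for k > q),
using gamma(-m) = gamma(m).
psi-weights needed (psi_j = theta_j + sum_i phi_i psi_{j-i}):
  psi_1 = theta_1 + phi_1 = -0.308 + (-0.206) = -0.514
Right-hand sides:
  c_0 = sigma^2 (1 + theta_1 psi_1) = 3 * (1 + (-0.308)(-0.514)) = 3 * 1.158312 = 3.474936
  c_1 = sigma^2 theta_1 = 3 * (-0.308) = -0.924
  c_2 = 0
Equations for k = 0, 1, 2 (AR order 2, c_2 = 0):
  (E0) gamma(0) = phi_1 gamma(1) + phi_2 gamma(2) + c_0
  (E1) gamma(1) = phi_1 gamma(0) + phi_2 gamma(1) + c_1
  (E2) gamma(2) = phi_1 gamma(1) + phi_2 gamma(0)
From (E1): gamma(1) = A gamma(0) + B with
  A = phi_1 / (1 - phi_2) = -0.206 / 1.394 = -0.147776,   B = c_1 / (1 - phi_2) = -0.924 / 1.394 = -0.662841.
Insert (E2) into (E0): gamma(0) (1 - phi_2^2) = phi_1 (1 + phi_2) gamma(1) + c_0.
  phi_1 (1 + phi_2) = (-0.206)(0.606) = -0.124836,   1 - phi_2^2 = 0.844764.
Replace gamma(1) by A gamma(0) + B and collect gamma(0):
  gamma(0) [0.844764 - (-0.124836)(-0.147776)] = (-0.124836)(-0.662841) + 3.474936
  gamma(0) * 0.826316 = 3.557682
  gamma(0) = 3.557682 / 0.826316 = 4.305473.
  gamma(1) = A gamma(0) + B = (-0.147776)(4.305473) + (-0.662841) = -1.299087.
Therefore gamma(1) = -1.2991 (to 4 decimal places).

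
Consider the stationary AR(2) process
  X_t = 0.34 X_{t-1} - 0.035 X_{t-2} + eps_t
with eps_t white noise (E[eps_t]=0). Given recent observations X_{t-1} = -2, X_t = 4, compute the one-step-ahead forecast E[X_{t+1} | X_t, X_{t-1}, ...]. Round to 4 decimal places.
E[X_{t+1} \mid \mathcal F_t] = 1.4300

For an AR(p) model X_t = c + sum_i phi_i X_{t-i} + eps_t, the
one-step-ahead conditional mean is
  E[X_{t+1} | X_t, ...] = c + sum_i phi_i X_{t+1-i}.
Substitute known values:
  E[X_{t+1} | ...] = (0.34) * (4) + (-0.035) * (-2)
                   = 1.4300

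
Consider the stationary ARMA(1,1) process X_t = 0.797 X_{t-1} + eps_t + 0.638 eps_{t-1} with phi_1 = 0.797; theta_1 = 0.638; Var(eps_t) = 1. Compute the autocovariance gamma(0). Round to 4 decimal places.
\gamma(0) = 6.6449

Multiply the model equation by X_{t-k} and take expectations. With theta_0 = psi_0 = 1 and psi_j the MA(infinity) weights, this gives
  gamma(k) - sum_i phi_i gamma(k-i) = c_k,
  c_k = sigma^2 * sum_{j=k..q} theta_j psi_{j-k}   (c_k = 0 for k > q),
using gamma(-m) = gamma(m).
psi-weights needed (psi_j = theta_j + sum_i phi_i psi_{j-i}):
  psi_1 = theta_1 + phi_1 = 0.638 + (0.797) = 1.435
Right-hand sides:
  c_0 = sigma^2 (1 + theta_1 psi_1) = 1 * (1 + (0.638)(1.435)) = 1 * 1.91553 = 1.91553
  c_1 = sigma^2 theta_1 = 1 * (0.638) = 0.638
  c_2 = 0
Equations for k = 0 and k = 1 (AR order 1):
  gamma(0) = phi_1 gamma(1) + c_0
  gamma(1) = phi_1 gamma(0) + c_1
Substituting the second into the first: gamma(0) (1 - phi_1^2) = c_0 + phi_1 c_1, so
  gamma(0) = (c_0 + phi_1 c_1) / (1 - phi_1^2) = (1.91553 + (0.797)(0.638)) / (1 - (0.797)^2) = 2.424016 / 0.364791 = 6.644945.
Therefore gamma(0) = 6.6449 (to 4 decimal places).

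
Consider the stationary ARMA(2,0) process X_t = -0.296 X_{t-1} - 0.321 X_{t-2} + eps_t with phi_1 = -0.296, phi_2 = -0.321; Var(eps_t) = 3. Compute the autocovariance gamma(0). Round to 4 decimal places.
\gamma(0) = 3.5214

Multiply the model equation by X_{t-k} and take expectations. With theta_0 = psi_0 = 1 and psi_j the MA(infinity) weights, this gives
  gamma(k) - sum_i phi_i gamma(k-i) = c_k,
  c_k = sigma^2 * sum_{j=k..q} theta_j psi_{j-k}   (c_k = 0 for k > q),
using gamma(-m) = gamma(m).
Pure AR (q = 0): c_0 = sigma^2 = 3, c_k = 0 for k >= 1.
Equations for k = 0, 1, 2 (AR order 2, c_2 = 0):
  (E0) gamma(0) = phi_1 gamma(1) + phi_2 gamma(2) + c_0
  (E1) gamma(1) = phi_1 gamma(0) + phi_2 gamma(1) + c_1
  (E2) gamma(2) = phi_1 gamma(1) + phi_2 gamma(0)
From (E1): gamma(1) = A gamma(0) + B with
  A = phi_1 / (1 - phi_2) = -0.296 / 1.321 = -0.224073,   B = c_1 / (1 - phi_2) = 0 / 1.321 = 0.
Insert (E2) into (E0): gamma(0) (1 - phi_2^2) = phi_1 (1 + phi_2) gamma(1) + c_0.
  phi_1 (1 + phi_2) = (-0.296)(0.679) = -0.200984,   1 - phi_2^2 = 0.896959.
Replace gamma(1) by A gamma(0) + B and collect gamma(0):
  gamma(0) [0.896959 - (-0.200984)(-0.224073)] = c_0 = 3
  gamma(0) * 0.851924 = 3
  gamma(0) = 3 / 0.851924 = 3.521441.
Therefore gamma(0) = 3.5214 (to 4 decimal places).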